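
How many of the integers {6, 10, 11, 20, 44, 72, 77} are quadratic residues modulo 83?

4

(6/83) = -1 → non-residue.
(10/83) = +1 → QR.
(11/83) = +1 → QR.
(20/83) = -1 → non-residue.
(44/83) = +1 → QR.
(72/83) = -1 → non-residue.
(77/83) = +1 → QR.
Total quadratic residues among the 7: 4.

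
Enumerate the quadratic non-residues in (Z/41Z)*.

3,6,7,11,12,13,14,15,17,19,22,24,26,27,28,29,30,34,35,38

Square k = 1,…,20 (k and 41−k give the same square):
1²=1, 2²=4, 3²=9, 4²=16, 5²=25, 6²=36, 7²≡8, 8²≡23, 9²≡40, 10²≡18, 11²≡39, 12²≡21, 13²≡5, 14²≡32, 15²≡20, 16²≡10, 17²≡2, 18²≡37, 19²≡33, 20²≡31 (mod 41).
The residues are {1, 2, 4, 5, 8, 9, 10, 16, 18, 20, 21, 23, 25, 31, 32, 33, 36, 37, 39, 40}; the non-residues are the remaining 20 nonzero classes.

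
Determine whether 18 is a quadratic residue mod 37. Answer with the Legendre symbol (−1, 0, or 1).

-1

Euler's criterion: (18/37) ≡ 18^18 (mod 37).
18^2 ≡ 28 (mod 37)
18^4 ≡ 7 (mod 37)
18^8 ≡ 12 (mod 37)
18^16 ≡ 33 (mod 37)
18^18 = 18^(16+2) ≡ 36 (mod 37).
Result is 36 ≡ −1, so (18/37) = −1.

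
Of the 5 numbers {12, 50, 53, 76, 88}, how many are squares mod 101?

2

(12/101) = -1 → non-residue.
(50/101) = -1 → non-residue.
(53/101) = -1 → non-residue.
(76/101) = +1 → QR.
(88/101) = +1 → QR.
Total quadratic residues among the 5: 2.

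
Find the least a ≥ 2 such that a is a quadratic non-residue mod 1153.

5

(2/1153) = +1, so 2 is a residue.
(3/1153) = +1, so 3 is a residue.
(4/1153) = +1, so 4 is a residue.
(5/1153) = −1, so 5 is the smallest positive non-residue mod 1153.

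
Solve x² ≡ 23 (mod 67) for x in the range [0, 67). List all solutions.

31, 36

Since 67 ≡ 3 (mod 4), a square root of 23 is 23^((67+1)/4) = 23^17 mod 67.
Repeated squaring: 23^2≡60, 23^4≡49, 23^8≡56, 23^16≡54 (mod 67).
23^17 = 23^(16+1) ≡ 36 (mod 67).
Check: 36² = 1296 ≡ 23 (mod 67). The two roots are 31 and 36.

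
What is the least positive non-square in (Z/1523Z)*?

(2/1523) = −1, so 2 is the smallest positive non-residue mod 1523.

2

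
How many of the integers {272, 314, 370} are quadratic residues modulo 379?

1

(272/379) = -1 → non-residue.
(314/379) = +1 → QR.
(370/379) = -1 → non-residue.
Total quadratic residues among the 3: 1.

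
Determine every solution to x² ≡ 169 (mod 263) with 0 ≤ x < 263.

13, 250

Since 263 ≡ 3 (mod 4), a square root of 169 is 169^((263+1)/4) = 169^66 mod 263.
Repeated squaring: 169^2≡157, 169^4≡190, 169^8≡69, 169^16≡27, 169^32≡203, 169^64≡181 (mod 263).
169^66 = 169^(64+2) ≡ 13 (mod 263).
Check: 13² = 169 ≡ 169 (mod 263). The two roots are 13 and 250.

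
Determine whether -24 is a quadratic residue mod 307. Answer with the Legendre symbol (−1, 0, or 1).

-1

Euler's criterion: (-24/307) ≡ 283^153 (mod 307).
283^2 ≡ 269 (mod 307)
283^4 ≡ 216 (mod 307)
283^8 ≡ 299 (mod 307)
283^16 ≡ 64 (mod 307)
283^32 ≡ 105 (mod 307)
283^64 ≡ 280 (mod 307)
283^128 ≡ 115 (mod 307)
283^153 = 283^(128+16+8+1) ≡ 306 (mod 307).
Result is 306 ≡ −1, so (-24/307) = −1.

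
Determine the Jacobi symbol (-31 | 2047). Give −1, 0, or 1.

1

First reduce: -31 ≡ 2016 (mod 2047).
Pull out 2^5: since 2047 ≡ 7 (mod 8), (2/2047) = +1, so (2/2047)^5 = +1.
Reciprocity: 63 ≡ 3 and 2047 ≡ 3 (mod 4), so (63/2047) = −(2047/63).
Reduce top mod 63: now compute (31/63).
Reciprocity: 31 ≡ 3 and 63 ≡ 3 (mod 4), so (31/63) = −(63/31).
Reduce top mod 31: now compute (1/31).
Reached (1/31) = 1. Collecting the sign flips along the way, the symbol is +1.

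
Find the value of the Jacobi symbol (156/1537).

Pull out 2^2: since 1537 ≡ 1 (mod 8), (2/1537) = +1, so (2/1537)^2 = +1.
Reciprocity: 39 ≡ 3 and 1537 ≡ 1 (mod 4), so (39/1537) = +(1537/39).
Reduce top mod 39: now compute (16/39).
Pull out 2^4: since 39 ≡ 7 (mod 8), (2/39) = +1, so (2/39)^4 = +1.
Reached (1/39) = 1. Collecting the sign flips along the way, the symbol is +1.

1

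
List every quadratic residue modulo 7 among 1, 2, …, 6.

Square k = 1,…,3 (k and 7−k give the same square):
1²=1, 2²=4, 3²≡2 (mod 7).
So the quadratic residues mod 7 are {1, 2, 4}.

1 2 4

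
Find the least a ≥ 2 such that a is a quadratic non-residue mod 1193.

3

(2/1193) = +1, so 2 is a residue.
(3/1193) = −1, so 3 is the smallest positive non-residue mod 1193.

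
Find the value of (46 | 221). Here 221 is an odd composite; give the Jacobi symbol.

1

Pull out 2: since 221 ≡ 5 (mod 8), (2/221) = -1.
Reciprocity: 23 ≡ 3 and 221 ≡ 1 (mod 4), so (23/221) = +(221/23).
Reduce top mod 23: now compute (14/23).
Pull out 2: since 23 ≡ 7 (mod 8), (2/23) = +1.
Reciprocity: 7 ≡ 3 and 23 ≡ 3 (mod 4), so (7/23) = −(23/7).
Reduce top mod 7: now compute (2/7).
Pull out 2: since 7 ≡ 7 (mod 8), (2/7) = +1.
Reached (1/7) = 1. Collecting the sign flips along the way, the symbol is +1.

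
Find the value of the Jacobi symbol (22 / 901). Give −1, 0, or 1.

1

Pull out 2: since 901 ≡ 5 (mod 8), (2/901) = -1.
Reciprocity: 11 ≡ 3 and 901 ≡ 1 (mod 4), so (11/901) = +(901/11).
Reduce top mod 11: now compute (10/11).
Pull out 2: since 11 ≡ 3 (mod 8), (2/11) = -1.
Reciprocity: 5 ≡ 1 and 11 ≡ 3 (mod 4), so (5/11) = +(11/5).
Reduce top mod 5: now compute (1/5).
Reached (1/5) = 1. Collecting the sign flips along the way, the symbol is +1.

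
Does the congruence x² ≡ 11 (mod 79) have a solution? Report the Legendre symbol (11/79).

1

Euler's criterion: (11/79) ≡ 11^39 (mod 79).
11^2 ≡ 42 (mod 79)
11^4 ≡ 26 (mod 79)
11^8 ≡ 44 (mod 79)
11^16 ≡ 40 (mod 79)
11^32 ≡ 20 (mod 79)
11^39 = 11^(32+4+2+1) ≡ 1 (mod 79).
Result is 1, so (11/79) = 1.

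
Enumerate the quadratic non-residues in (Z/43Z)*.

2,3,5,7,8,12,18,19,20,22,26,27,28,29,30,32,33,34,37,39,42

Square k = 1,…,21 (k and 43−k give the same square):
1²=1, 2²=4, 3²=9, 4²=16, 5²=25, 6²=36, 7²≡6, 8²≡21, 9²≡38, 10²≡14, 11²≡35, 12²≡15, 13²≡40, 14²≡24, 15²≡10, 16²≡41, 17²≡31, 18²≡23, 19²≡17, 20²≡13, 21²≡11 (mod 43).
The residues are {1, 4, 6, 9, 10, 11, 13, 14, 15, 16, 17, 21, 23, 24, 25, 31, 35, 36, 38, 40, 41}; the non-residues are the remaining 21 nonzero classes.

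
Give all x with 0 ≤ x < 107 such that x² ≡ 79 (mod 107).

Since 107 ≡ 3 (mod 4), a square root of 79 is 79^((107+1)/4) = 79^27 mod 107.
Repeated squaring: 79^2≡35, 79^4≡48, 79^8≡57, 79^16≡39 (mod 107).
79^27 = 79^(16+8+2+1) ≡ 87 (mod 107).
Check: 87² = 7569 ≡ 79 (mod 107). The two roots are 20 and 87.

20, 87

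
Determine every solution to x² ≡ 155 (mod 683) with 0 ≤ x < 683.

Since 683 ≡ 3 (mod 4), a square root of 155 is 155^((683+1)/4) = 155^171 mod 683.
Repeated squaring: 155^2≡120, 155^4≡57, 155^8≡517, 155^16≡236, 155^32≡373, 155^64≡480, 155^128≡229 (mod 683).
155^171 = 155^(128+32+8+2+1) ≡ 644 (mod 683).
Check: 644² = 414736 ≡ 155 (mod 683). The two roots are 39 and 644.

39, 644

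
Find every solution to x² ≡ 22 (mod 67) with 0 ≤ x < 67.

25, 42

Since 67 ≡ 3 (mod 4), a square root of 22 is 22^((67+1)/4) = 22^17 mod 67.
Repeated squaring: 22^2≡15, 22^4≡24, 22^8≡40, 22^16≡59 (mod 67).
22^17 = 22^(16+1) ≡ 25 (mod 67).
Check: 25² = 625 ≡ 22 (mod 67). The two roots are 25 and 42.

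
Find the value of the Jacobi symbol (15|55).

0

Reciprocity: 15 ≡ 3 and 55 ≡ 3 (mod 4), so (15/55) = −(55/15).
Reduce top mod 15: now compute (10/15).
Pull out 2: since 15 ≡ 7 (mod 8), (2/15) = +1.
Reciprocity: 5 ≡ 1 and 15 ≡ 3 (mod 4), so (5/15) = +(15/5).
Reduce top mod 5: now compute (0/5).
Top reduces to 0: gcd > 1, so the symbol is 0.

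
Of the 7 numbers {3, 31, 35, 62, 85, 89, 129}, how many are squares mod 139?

(3/139) = -1 → non-residue.
(31/139) = +1 → QR.
(35/139) = +1 → QR.
(62/139) = -1 → non-residue.
(85/139) = -1 → non-residue.
(89/139) = +1 → QR.
(129/139) = +1 → QR.
Total quadratic residues among the 7: 4.

4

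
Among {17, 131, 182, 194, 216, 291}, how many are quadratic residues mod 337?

3

(17/337) = -1 → non-residue.
(131/337) = +1 → QR.
(182/337) = +1 → QR.
(194/337) = -1 → non-residue.
(216/337) = +1 → QR.
(291/337) = -1 → non-residue.
Total quadratic residues among the 6: 3.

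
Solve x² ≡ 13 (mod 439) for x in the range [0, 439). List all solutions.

Since 439 ≡ 3 (mod 4), a square root of 13 is 13^((439+1)/4) = 13^110 mod 439.
Repeated squaring: 13^2≡169, 13^4≡26, 13^8≡237, 13^16≡416, 13^32≡90, 13^64≡198 (mod 439).
13^110 = 13^(64+32+8+4+2) ≡ 201 (mod 439).
Check: 201² = 40401 ≡ 13 (mod 439). The two roots are 201 and 238.

201, 238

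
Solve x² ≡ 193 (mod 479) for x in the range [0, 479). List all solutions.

Since 479 ≡ 3 (mod 4), a square root of 193 is 193^((479+1)/4) = 193^120 mod 479.
Repeated squaring: 193^2≡366, 193^4≡315, 193^8≡72, 193^16≡394, 193^32≡40, 193^64≡163 (mod 479).
193^120 = 193^(64+32+16+8) ≡ 216 (mod 479).
Check: 216² = 46656 ≡ 193 (mod 479). The two roots are 216 and 263.

216, 263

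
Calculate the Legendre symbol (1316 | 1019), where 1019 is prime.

Euler's criterion: (1316/1019) ≡ 297^509 (mod 1019).
297^2 ≡ 575 (mod 1019)
297^4 ≡ 469 (mod 1019)
297^8 ≡ 876 (mod 1019)
297^16 ≡ 69 (mod 1019)
297^32 ≡ 685 (mod 1019)
297^64 ≡ 485 (mod 1019)
297^128 ≡ 855 (mod 1019)
297^256 ≡ 402 (mod 1019)
297^509 = 297^(256+128+64+32+16+8+4+1) ≡ 1 (mod 1019).
Result is 1, so (1316/1019) = 1.

1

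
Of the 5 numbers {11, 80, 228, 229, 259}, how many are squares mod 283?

2

(11/283) = +1 → QR.
(80/283) = -1 → non-residue.
(228/283) = +1 → QR.
(229/283) = -1 → non-residue.
(259/283) = -1 → non-residue.
Total quadratic residues among the 5: 2.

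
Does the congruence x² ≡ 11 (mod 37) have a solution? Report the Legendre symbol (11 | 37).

1

Euler's criterion: (11/37) ≡ 11^18 (mod 37).
11^2 ≡ 10 (mod 37)
11^4 ≡ 26 (mod 37)
11^8 ≡ 10 (mod 37)
11^16 ≡ 26 (mod 37)
11^18 = 11^(16+2) ≡ 1 (mod 37).
Result is 1, so (11/37) = 1.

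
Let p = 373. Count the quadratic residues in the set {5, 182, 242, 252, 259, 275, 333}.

(5/373) = -1 → non-residue.
(182/373) = -1 → non-residue.
(242/373) = -1 → non-residue.
(252/373) = +1 → QR.
(259/373) = +1 → QR.
(275/373) = -1 → non-residue.
(333/373) = +1 → QR.
Total quadratic residues among the 7: 3.

3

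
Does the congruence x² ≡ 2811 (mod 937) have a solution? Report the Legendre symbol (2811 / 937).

First reduce: 2811 ≡ 0 (mod 937).
Top reduces to 0: gcd > 1, so the symbol is 0.

0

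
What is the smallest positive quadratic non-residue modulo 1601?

3

(2/1601) = +1, so 2 is a residue.
(3/1601) = −1, so 3 is the smallest positive non-residue mod 1601.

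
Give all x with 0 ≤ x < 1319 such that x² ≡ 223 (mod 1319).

171, 1148

Since 1319 ≡ 3 (mod 4), a square root of 223 is 223^((1319+1)/4) = 223^330 mod 1319.
Repeated squaring: 223^2≡926, 223^4≡126, 223^8≡48, 223^16≡985, 223^32≡760, 223^64≡1197, 223^128≡375, 223^256≡811 (mod 1319).
223^330 = 223^(256+64+8+2) ≡ 171 (mod 1319).
Check: 171² = 29241 ≡ 223 (mod 1319). The two roots are 171 and 1148.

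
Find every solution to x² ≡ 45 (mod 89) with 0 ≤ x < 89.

89 ≡ 1 (mod 4), so we find a root by search.
Trying successive values, 32² = 1024 ≡ 45 (mod 89). The other root is 89 − 32 = 57.

32, 57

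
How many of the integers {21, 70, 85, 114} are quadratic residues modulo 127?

(21/127) = +1 → QR.
(70/127) = +1 → QR.
(85/127) = -1 → non-residue.
(114/127) = -1 → non-residue.
Total quadratic residues among the 4: 2.

2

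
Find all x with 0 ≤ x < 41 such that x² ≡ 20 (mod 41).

41 ≡ 1 (mod 4), so we find a root by search.
Trying successive values, 15² = 225 ≡ 20 (mod 41). The other root is 41 − 15 = 26.

15, 26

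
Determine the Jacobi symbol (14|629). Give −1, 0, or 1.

1

Pull out 2: since 629 ≡ 5 (mod 8), (2/629) = -1.
Reciprocity: 7 ≡ 3 and 629 ≡ 1 (mod 4), so (7/629) = +(629/7).
Reduce top mod 7: now compute (6/7).
Pull out 2: since 7 ≡ 7 (mod 8), (2/7) = +1.
Reciprocity: 3 ≡ 3 and 7 ≡ 3 (mod 4), so (3/7) = −(7/3).
Reduce top mod 3: now compute (1/3).
Reached (1/3) = 1. Collecting the sign flips along the way, the symbol is +1.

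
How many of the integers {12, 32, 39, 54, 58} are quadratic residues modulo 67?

(12/67) = -1 → non-residue.
(32/67) = -1 → non-residue.
(39/67) = +1 → QR.
(54/67) = +1 → QR.
(58/67) = -1 → non-residue.
Total quadratic residues among the 5: 2.

2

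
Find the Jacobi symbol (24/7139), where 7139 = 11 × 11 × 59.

-1

Pull out 2^3: since 7139 ≡ 3 (mod 8), (2/7139) = -1, so (2/7139)^3 = -1.
Reciprocity: 3 ≡ 3 and 7139 ≡ 3 (mod 4), so (3/7139) = −(7139/3).
Reduce top mod 3: now compute (2/3).
Pull out 2: since 3 ≡ 3 (mod 8), (2/3) = -1.
Reached (1/3) = 1. Collecting the sign flips along the way, the symbol is -1.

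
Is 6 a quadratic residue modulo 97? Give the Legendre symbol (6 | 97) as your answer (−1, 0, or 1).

1

Euler's criterion: (6/97) ≡ 6^48 (mod 97).
6^2 ≡ 36 (mod 97)
6^4 ≡ 35 (mod 97)
6^8 ≡ 61 (mod 97)
6^16 ≡ 35 (mod 97)
6^32 ≡ 61 (mod 97)
6^48 = 6^(32+16) ≡ 1 (mod 97).
Result is 1, so (6/97) = 1.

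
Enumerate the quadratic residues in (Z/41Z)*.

Square k = 1,…,20 (k and 41−k give the same square):
1²=1, 2²=4, 3²=9, 4²=16, 5²=25, 6²=36, 7²≡8, 8²≡23, 9²≡40, 10²≡18, 11²≡39, 12²≡21, 13²≡5, 14²≡32, 15²≡20, 16²≡10, 17²≡2, 18²≡37, 19²≡33, 20²≡31 (mod 41).
So the quadratic residues mod 41 are {1, 2, 4, 5, 8, 9, 10, 16, 18, 20, 21, 23, 25, 31, 32, 33, 36, 37, 39, 40}.

1, 2, 4, 5, 8, 9, 10, 16, 18, 20, 21, 23, 25, 31, 32, 33, 36, 37, 39, 40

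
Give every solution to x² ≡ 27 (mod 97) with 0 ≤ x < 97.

97 ≡ 1 (mod 4), so we find a root by search.
Trying successive values, 30² = 900 ≡ 27 (mod 97). The other root is 97 − 30 = 67.

30, 67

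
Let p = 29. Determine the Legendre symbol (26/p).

-1

Euler's criterion: (26/29) ≡ 26^14 (mod 29).
26^2 ≡ 9 (mod 29)
26^4 ≡ 23 (mod 29)
26^8 ≡ 7 (mod 29)
26^14 = 26^(8+4+2) ≡ 28 (mod 29).
Result is 28 ≡ −1, so (26/29) = −1.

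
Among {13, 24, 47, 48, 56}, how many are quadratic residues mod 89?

(13/89) = -1 → non-residue.
(24/89) = -1 → non-residue.
(47/89) = +1 → QR.
(48/89) = -1 → non-residue.
(56/89) = -1 → non-residue.
Total quadratic residues among the 5: 1.

1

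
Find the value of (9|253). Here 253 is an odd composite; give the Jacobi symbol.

Reciprocity: 9 ≡ 1 and 253 ≡ 1 (mod 4), so (9/253) = +(253/9).
Reduce top mod 9: now compute (1/9).
Reached (1/9) = 1. Collecting the sign flips along the way, the symbol is +1.

1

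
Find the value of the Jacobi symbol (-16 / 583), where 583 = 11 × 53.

First reduce: -16 ≡ 567 (mod 583).
Reciprocity: 567 ≡ 3 and 583 ≡ 3 (mod 4), so (567/583) = −(583/567).
Reduce top mod 567: now compute (16/567).
Pull out 2^4: since 567 ≡ 7 (mod 8), (2/567) = +1, so (2/567)^4 = +1.
Reached (1/567) = 1. Collecting the sign flips along the way, the symbol is -1.

-1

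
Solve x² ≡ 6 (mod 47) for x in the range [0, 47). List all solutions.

Since 47 ≡ 3 (mod 4), a square root of 6 is 6^((47+1)/4) = 6^12 mod 47.
Repeated squaring: 6^2≡36, 6^4≡27, 6^8≡24 (mod 47).
6^12 = 6^(8+4) ≡ 37 (mod 47).
Check: 37² = 1369 ≡ 6 (mod 47). The two roots are 10 and 37.

10, 37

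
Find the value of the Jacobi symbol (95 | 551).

Reciprocity: 95 ≡ 3 and 551 ≡ 3 (mod 4), so (95/551) = −(551/95).
Reduce top mod 95: now compute (76/95).
Pull out 2^2: since 95 ≡ 7 (mod 8), (2/95) = +1, so (2/95)^2 = +1.
Reciprocity: 19 ≡ 3 and 95 ≡ 3 (mod 4), so (19/95) = −(95/19).
Reduce top mod 19: now compute (0/19).
Top reduces to 0: gcd > 1, so the symbol is 0.

0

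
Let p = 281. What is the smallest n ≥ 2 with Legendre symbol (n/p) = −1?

3

(2/281) = +1, so 2 is a residue.
(3/281) = −1, so 3 is the smallest positive non-residue mod 281.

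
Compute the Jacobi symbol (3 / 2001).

Reciprocity: 3 ≡ 3 and 2001 ≡ 1 (mod 4), so (3/2001) = +(2001/3).
Reduce top mod 3: now compute (0/3).
Top reduces to 0: gcd > 1, so the symbol is 0.

0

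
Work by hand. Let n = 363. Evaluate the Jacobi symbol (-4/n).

First reduce: -4 ≡ 359 (mod 363).
Reciprocity: 359 ≡ 3 and 363 ≡ 3 (mod 4), so (359/363) = −(363/359).
Reduce top mod 359: now compute (4/359).
Pull out 2^2: since 359 ≡ 7 (mod 8), (2/359) = +1, so (2/359)^2 = +1.
Reached (1/359) = 1. Collecting the sign flips along the way, the symbol is -1.

-1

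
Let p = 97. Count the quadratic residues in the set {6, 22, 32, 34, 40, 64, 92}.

(6/97) = +1 → QR.
(22/97) = +1 → QR.
(32/97) = +1 → QR.
(34/97) = -1 → non-residue.
(40/97) = -1 → non-residue.
(64/97) = +1 → QR.
(92/97) = -1 → non-residue.
Total quadratic residues among the 7: 4.

4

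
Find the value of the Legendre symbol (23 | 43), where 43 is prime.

Reciprocity: 23 ≡ 3 and 43 ≡ 3 (mod 4), so (23/43) = −(43/23).
Reduce top mod 23: now compute (20/23).
Pull out 2^2: since 23 ≡ 7 (mod 8), (2/23) = +1, so (2/23)^2 = +1.
Reciprocity: 5 ≡ 1 and 23 ≡ 3 (mod 4), so (5/23) = +(23/5).
Reduce top mod 5: now compute (3/5).
Reciprocity: 3 ≡ 3 and 5 ≡ 1 (mod 4), so (3/5) = +(5/3).
Reduce top mod 3: now compute (2/3).
Pull out 2: since 3 ≡ 3 (mod 8), (2/3) = -1.
Reached (1/3) = 1. Collecting the sign flips along the way, the symbol is +1.

1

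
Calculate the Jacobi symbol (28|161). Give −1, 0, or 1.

Pull out 2^2: since 161 ≡ 1 (mod 8), (2/161) = +1, so (2/161)^2 = +1.
Reciprocity: 7 ≡ 3 and 161 ≡ 1 (mod 4), so (7/161) = +(161/7).
Reduce top mod 7: now compute (0/7).
Top reduces to 0: gcd > 1, so the symbol is 0.

0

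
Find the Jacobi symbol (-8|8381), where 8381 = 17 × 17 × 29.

First reduce: -8 ≡ 8373 (mod 8381).
Reciprocity: 8373 ≡ 1 and 8381 ≡ 1 (mod 4), so (8373/8381) = +(8381/8373).
Reduce top mod 8373: now compute (8/8373).
Pull out 2^3: since 8373 ≡ 5 (mod 8), (2/8373) = -1, so (2/8373)^3 = -1.
Reached (1/8373) = 1. Collecting the sign flips along the way, the symbol is -1.

-1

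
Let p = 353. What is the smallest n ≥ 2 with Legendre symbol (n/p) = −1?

(2/353) = +1, so 2 is a residue.
(3/353) = −1, so 3 is the smallest positive non-residue mod 353.

3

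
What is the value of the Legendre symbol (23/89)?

-1

Euler's criterion: (23/89) ≡ 23^44 (mod 89).
23^2 ≡ 84 (mod 89)
23^4 ≡ 25 (mod 89)
23^8 ≡ 2 (mod 89)
23^16 ≡ 4 (mod 89)
23^32 ≡ 16 (mod 89)
23^44 = 23^(32+8+4) ≡ 88 (mod 89).
Result is 88 ≡ −1, so (23/89) = −1.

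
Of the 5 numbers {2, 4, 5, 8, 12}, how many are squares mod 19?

(2/19) = -1 → non-residue.
(4/19) = +1 → QR.
(5/19) = +1 → QR.
(8/19) = -1 → non-residue.
(12/19) = -1 → non-residue.
Total quadratic residues among the 5: 2.

2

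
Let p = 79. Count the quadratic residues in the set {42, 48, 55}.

(42/79) = +1 → QR.
(48/79) = -1 → non-residue.
(55/79) = +1 → QR.
Total quadratic residues among the 3: 2.

2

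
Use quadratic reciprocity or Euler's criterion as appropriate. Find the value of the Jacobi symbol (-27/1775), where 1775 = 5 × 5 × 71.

-1

First reduce: -27 ≡ 1748 (mod 1775).
Pull out 2^2: since 1775 ≡ 7 (mod 8), (2/1775) = +1, so (2/1775)^2 = +1.
Reciprocity: 437 ≡ 1 and 1775 ≡ 3 (mod 4), so (437/1775) = +(1775/437).
Reduce top mod 437: now compute (27/437).
Reciprocity: 27 ≡ 3 and 437 ≡ 1 (mod 4), so (27/437) = +(437/27).
Reduce top mod 27: now compute (5/27).
Reciprocity: 5 ≡ 1 and 27 ≡ 3 (mod 4), so (5/27) = +(27/5).
Reduce top mod 5: now compute (2/5).
Pull out 2: since 5 ≡ 5 (mod 8), (2/5) = -1.
Reached (1/5) = 1. Collecting the sign flips along the way, the symbol is -1.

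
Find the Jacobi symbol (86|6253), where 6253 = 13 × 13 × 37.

Pull out 2: since 6253 ≡ 5 (mod 8), (2/6253) = -1.
Reciprocity: 43 ≡ 3 and 6253 ≡ 1 (mod 4), so (43/6253) = +(6253/43).
Reduce top mod 43: now compute (18/43).
Pull out 2: since 43 ≡ 3 (mod 8), (2/43) = -1.
Reciprocity: 9 ≡ 1 and 43 ≡ 3 (mod 4), so (9/43) = +(43/9).
Reduce top mod 9: now compute (7/9).
Reciprocity: 7 ≡ 3 and 9 ≡ 1 (mod 4), so (7/9) = +(9/7).
Reduce top mod 7: now compute (2/7).
Pull out 2: since 7 ≡ 7 (mod 8), (2/7) = +1.
Reached (1/7) = 1. Collecting the sign flips along the way, the symbol is +1.

1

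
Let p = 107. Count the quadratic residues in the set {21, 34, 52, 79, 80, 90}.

4

(21/107) = -1 → non-residue.
(34/107) = +1 → QR.
(52/107) = +1 → QR.
(79/107) = +1 → QR.
(80/107) = -1 → non-residue.
(90/107) = +1 → QR.
Total quadratic residues among the 6: 4.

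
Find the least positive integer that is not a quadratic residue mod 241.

(2/241) = +1, so 2 is a residue.
(3/241) = +1, so 3 is a residue.
(4/241) = +1, so 4 is a residue.
(5/241) = +1, so 5 is a residue.
(6/241) = +1, so 6 is a residue.
(7/241) = −1, so 7 is the smallest positive non-residue mod 241.

7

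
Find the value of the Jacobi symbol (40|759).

1

Pull out 2^3: since 759 ≡ 7 (mod 8), (2/759) = +1, so (2/759)^3 = +1.
Reciprocity: 5 ≡ 1 and 759 ≡ 3 (mod 4), so (5/759) = +(759/5).
Reduce top mod 5: now compute (4/5).
Pull out 2^2: since 5 ≡ 5 (mod 8), (2/5) = -1, so (2/5)^2 = +1.
Reached (1/5) = 1. Collecting the sign flips along the way, the symbol is +1.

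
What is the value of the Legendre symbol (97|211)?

-1

Reciprocity: 97 ≡ 1 and 211 ≡ 3 (mod 4), so (97/211) = +(211/97).
Reduce top mod 97: now compute (17/97).
Reciprocity: 17 ≡ 1 and 97 ≡ 1 (mod 4), so (17/97) = +(97/17).
Reduce top mod 17: now compute (12/17).
Pull out 2^2: since 17 ≡ 1 (mod 8), (2/17) = +1, so (2/17)^2 = +1.
Reciprocity: 3 ≡ 3 and 17 ≡ 1 (mod 4), so (3/17) = +(17/3).
Reduce top mod 3: now compute (2/3).
Pull out 2: since 3 ≡ 3 (mod 8), (2/3) = -1.
Reached (1/3) = 1. Collecting the sign flips along the way, the symbol is -1.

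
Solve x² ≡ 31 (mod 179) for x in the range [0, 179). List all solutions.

Since 179 ≡ 3 (mod 4), a square root of 31 is 31^((179+1)/4) = 31^45 mod 179.
Repeated squaring: 31^2≡66, 31^4≡60, 31^8≡20, 31^16≡42, 31^32≡153 (mod 179).
31^45 = 31^(32+8+4+1) ≡ 116 (mod 179).
Check: 116² = 13456 ≡ 31 (mod 179). The two roots are 63 and 116.

63, 116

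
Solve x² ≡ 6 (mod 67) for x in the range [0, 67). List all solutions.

26, 41

Since 67 ≡ 3 (mod 4), a square root of 6 is 6^((67+1)/4) = 6^17 mod 67.
Repeated squaring: 6^2≡36, 6^4≡23, 6^8≡60, 6^16≡49 (mod 67).
6^17 = 6^(16+1) ≡ 26 (mod 67).
Check: 26² = 676 ≡ 6 (mod 67). The two roots are 26 and 41.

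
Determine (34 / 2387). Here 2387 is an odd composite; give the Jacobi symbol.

1

Pull out 2: since 2387 ≡ 3 (mod 8), (2/2387) = -1.
Reciprocity: 17 ≡ 1 and 2387 ≡ 3 (mod 4), so (17/2387) = +(2387/17).
Reduce top mod 17: now compute (7/17).
Reciprocity: 7 ≡ 3 and 17 ≡ 1 (mod 4), so (7/17) = +(17/7).
Reduce top mod 7: now compute (3/7).
Reciprocity: 3 ≡ 3 and 7 ≡ 3 (mod 4), so (3/7) = −(7/3).
Reduce top mod 3: now compute (1/3).
Reached (1/3) = 1. Collecting the sign flips along the way, the symbol is +1.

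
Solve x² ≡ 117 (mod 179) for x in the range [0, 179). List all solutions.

81, 98

Since 179 ≡ 3 (mod 4), a square root of 117 is 117^((179+1)/4) = 117^45 mod 179.
Repeated squaring: 117^2≡85, 117^4≡65, 117^8≡108, 117^16≡29, 117^32≡125 (mod 179).
117^45 = 117^(32+8+4+1) ≡ 81 (mod 179).
Check: 81² = 6561 ≡ 117 (mod 179). The two roots are 81 and 98.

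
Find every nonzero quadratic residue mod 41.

Square k = 1,…,20 (k and 41−k give the same square):
1²=1, 2²=4, 3²=9, 4²=16, 5²=25, 6²=36, 7²≡8, 8²≡23, 9²≡40, 10²≡18, 11²≡39, 12²≡21, 13²≡5, 14²≡32, 15²≡20, 16²≡10, 17²≡2, 18²≡37, 19²≡33, 20²≡31 (mod 41).
So the quadratic residues mod 41 are {1, 2, 4, 5, 8, 9, 10, 16, 18, 20, 21, 23, 25, 31, 32, 33, 36, 37, 39, 40}.

1 2 4 5 8 9 10 16 18 20 21 23 25 31 32 33 36 37 39 40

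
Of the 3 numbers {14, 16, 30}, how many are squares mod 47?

(14/47) = +1 → QR.
(16/47) = +1 → QR.
(30/47) = -1 → non-residue.
Total quadratic residues among the 3: 2.

2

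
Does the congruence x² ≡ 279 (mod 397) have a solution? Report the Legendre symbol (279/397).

1

Euler's criterion: (279/397) ≡ 279^198 (mod 397).
279^2 ≡ 29 (mod 397)
279^4 ≡ 47 (mod 397)
279^8 ≡ 224 (mod 397)
279^16 ≡ 154 (mod 397)
279^32 ≡ 293 (mod 397)
279^64 ≡ 97 (mod 397)
279^128 ≡ 278 (mod 397)
279^198 = 279^(128+64+4+2) ≡ 1 (mod 397).
Result is 1, so (279/397) = 1.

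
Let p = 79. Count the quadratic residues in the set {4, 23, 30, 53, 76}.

3

(4/79) = +1 → QR.
(23/79) = +1 → QR.
(30/79) = -1 → non-residue.
(53/79) = -1 → non-residue.
(76/79) = +1 → QR.
Total quadratic residues among the 5: 3.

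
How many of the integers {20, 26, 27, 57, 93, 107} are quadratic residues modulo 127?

(20/127) = -1 → non-residue.
(26/127) = +1 → QR.
(27/127) = -1 → non-residue.
(57/127) = -1 → non-residue.
(93/127) = -1 → non-residue.
(107/127) = +1 → QR.
Total quadratic residues among the 6: 2.

2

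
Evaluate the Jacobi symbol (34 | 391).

0

Pull out 2: since 391 ≡ 7 (mod 8), (2/391) = +1.
Reciprocity: 17 ≡ 1 and 391 ≡ 3 (mod 4), so (17/391) = +(391/17).
Reduce top mod 17: now compute (0/17).
Top reduces to 0: gcd > 1, so the symbol is 0.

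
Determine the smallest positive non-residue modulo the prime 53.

2

(2/53) = −1, so 2 is the smallest positive non-residue mod 53.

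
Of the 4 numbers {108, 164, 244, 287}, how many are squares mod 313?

2

(108/313) = +1 → QR.
(164/313) = -1 → non-residue.
(244/313) = -1 → non-residue.
(287/313) = +1 → QR.
Total quadratic residues among the 4: 2.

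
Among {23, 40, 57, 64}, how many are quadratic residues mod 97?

1

(23/97) = -1 → non-residue.
(40/97) = -1 → non-residue.
(57/97) = -1 → non-residue.
(64/97) = +1 → QR.
Total quadratic residues among the 4: 1.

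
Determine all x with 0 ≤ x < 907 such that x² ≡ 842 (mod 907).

Since 907 ≡ 3 (mod 4), a square root of 842 is 842^((907+1)/4) = 842^227 mod 907.
Repeated squaring: 842^2≡597, 842^4≡865, 842^8≡857, 842^16≡686, 842^32≡770, 842^64≡629, 842^128≡189 (mod 907).
842^227 = 842^(128+64+32+2+1) ≡ 237 (mod 907).
Check: 237² = 56169 ≡ 842 (mod 907). The two roots are 237 and 670.

237, 670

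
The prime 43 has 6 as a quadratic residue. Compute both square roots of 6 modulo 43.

Since 43 ≡ 3 (mod 4), a square root of 6 is 6^((43+1)/4) = 6^11 mod 43.
Repeated squaring: 6^2≡36, 6^4≡6, 6^8≡36 (mod 43).
6^11 = 6^(8+2+1) ≡ 36 (mod 43).
Check: 36² = 1296 ≡ 6 (mod 43). The two roots are 7 and 36.

7, 36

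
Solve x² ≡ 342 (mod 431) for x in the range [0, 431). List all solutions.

90, 341

Since 431 ≡ 3 (mod 4), a square root of 342 is 342^((431+1)/4) = 342^108 mod 431.
Repeated squaring: 342^2≡163, 342^4≡278, 342^8≡135, 342^16≡123, 342^32≡44, 342^64≡212 (mod 431).
342^108 = 342^(64+32+8+4) ≡ 90 (mod 431).
Check: 90² = 8100 ≡ 342 (mod 431). The two roots are 90 and 341.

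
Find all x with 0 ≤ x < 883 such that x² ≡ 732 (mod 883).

332, 551

Since 883 ≡ 3 (mod 4), a square root of 732 is 732^((883+1)/4) = 732^221 mod 883.
Repeated squaring: 732^2≡726, 732^4≡808, 732^8≡327, 732^16≡86, 732^32≡332, 732^64≡732, 732^128≡726 (mod 883).
732^221 = 732^(128+64+16+8+4+1) ≡ 332 (mod 883).
Check: 332² = 110224 ≡ 732 (mod 883). The two roots are 332 and 551.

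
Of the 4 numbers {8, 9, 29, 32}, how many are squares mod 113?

(8/113) = +1 → QR.
(9/113) = +1 → QR.
(29/113) = -1 → non-residue.
(32/113) = +1 → QR.
Total quadratic residues among the 4: 3.

3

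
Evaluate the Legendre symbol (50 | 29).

-1

First reduce: 50 ≡ 21 (mod 29).
Reciprocity: 21 ≡ 1 and 29 ≡ 1 (mod 4), so (21/29) = +(29/21).
Reduce top mod 21: now compute (8/21).
Pull out 2^3: since 21 ≡ 5 (mod 8), (2/21) = -1, so (2/21)^3 = -1.
Reached (1/21) = 1. Collecting the sign flips along the way, the symbol is -1.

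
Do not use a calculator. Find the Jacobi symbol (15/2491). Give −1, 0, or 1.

-1

Reciprocity: 15 ≡ 3 and 2491 ≡ 3 (mod 4), so (15/2491) = −(2491/15).
Reduce top mod 15: now compute (1/15).
Reached (1/15) = 1. Collecting the sign flips along the way, the symbol is -1.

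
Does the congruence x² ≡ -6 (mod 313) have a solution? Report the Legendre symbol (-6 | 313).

First reduce: -6 ≡ 307 (mod 313).
Reciprocity: 307 ≡ 3 and 313 ≡ 1 (mod 4), so (307/313) = +(313/307).
Reduce top mod 307: now compute (6/307).
Pull out 2: since 307 ≡ 3 (mod 8), (2/307) = -1.
Reciprocity: 3 ≡ 3 and 307 ≡ 3 (mod 4), so (3/307) = −(307/3).
Reduce top mod 3: now compute (1/3).
Reached (1/3) = 1. Collecting the sign flips along the way, the symbol is +1.

1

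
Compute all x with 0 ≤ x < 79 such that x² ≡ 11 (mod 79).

13, 66

Since 79 ≡ 3 (mod 4), a square root of 11 is 11^((79+1)/4) = 11^20 mod 79.
Repeated squaring: 11^2≡42, 11^4≡26, 11^8≡44, 11^16≡40 (mod 79).
11^20 = 11^(16+4) ≡ 13 (mod 79).
Check: 13² = 169 ≡ 11 (mod 79). The two roots are 13 and 66.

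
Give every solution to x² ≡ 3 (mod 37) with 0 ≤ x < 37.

15, 22

37 ≡ 1 (mod 4), so we find a root by search.
Trying successive values, 15² = 225 ≡ 3 (mod 37). The other root is 37 − 15 = 22.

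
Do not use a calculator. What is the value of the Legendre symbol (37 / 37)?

First reduce: 37 ≡ 0 (mod 37).
Top reduces to 0: gcd > 1, so the symbol is 0.

0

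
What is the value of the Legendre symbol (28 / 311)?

Euler's criterion: (28/311) ≡ 28^155 (mod 311).
28^2 ≡ 162 (mod 311)
28^4 ≡ 120 (mod 311)
28^8 ≡ 94 (mod 311)
28^16 ≡ 128 (mod 311)
28^32 ≡ 212 (mod 311)
28^64 ≡ 160 (mod 311)
28^128 ≡ 98 (mod 311)
28^155 = 28^(128+16+8+2+1) ≡ 1 (mod 311).
Result is 1, so (28/311) = 1.

1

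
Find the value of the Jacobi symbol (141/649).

Reciprocity: 141 ≡ 1 and 649 ≡ 1 (mod 4), so (141/649) = +(649/141).
Reduce top mod 141: now compute (85/141).
Reciprocity: 85 ≡ 1 and 141 ≡ 1 (mod 4), so (85/141) = +(141/85).
Reduce top mod 85: now compute (56/85).
Pull out 2^3: since 85 ≡ 5 (mod 8), (2/85) = -1, so (2/85)^3 = -1.
Reciprocity: 7 ≡ 3 and 85 ≡ 1 (mod 4), so (7/85) = +(85/7).
Reduce top mod 7: now compute (1/7).
Reached (1/7) = 1. Collecting the sign flips along the way, the symbol is -1.

-1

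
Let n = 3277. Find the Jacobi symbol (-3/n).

First reduce: -3 ≡ 3274 (mod 3277).
Pull out 2: since 3277 ≡ 5 (mod 8), (2/3277) = -1.
Reciprocity: 1637 ≡ 1 and 3277 ≡ 1 (mod 4), so (1637/3277) = +(3277/1637).
Reduce top mod 1637: now compute (3/1637).
Reciprocity: 3 ≡ 3 and 1637 ≡ 1 (mod 4), so (3/1637) = +(1637/3).
Reduce top mod 3: now compute (2/3).
Pull out 2: since 3 ≡ 3 (mod 8), (2/3) = -1.
Reached (1/3) = 1. Collecting the sign flips along the way, the symbol is +1.

1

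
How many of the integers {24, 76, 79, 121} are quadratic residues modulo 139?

3

(24/139) = +1 → QR.
(76/139) = -1 → non-residue.
(79/139) = +1 → QR.
(121/139) = +1 → QR.
Total quadratic residues among the 4: 3.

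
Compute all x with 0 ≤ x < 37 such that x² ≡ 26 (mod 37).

37 ≡ 1 (mod 4), so we find a root by search.
Trying successive values, 10² = 100 ≡ 26 (mod 37). The other root is 37 − 10 = 27.

10, 27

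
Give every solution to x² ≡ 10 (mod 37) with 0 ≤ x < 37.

37 ≡ 1 (mod 4), so we find a root by search.
Trying successive values, 11² = 121 ≡ 10 (mod 37). The other root is 37 − 11 = 26.

11, 26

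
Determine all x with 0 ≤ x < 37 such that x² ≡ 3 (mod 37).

15, 22

37 ≡ 1 (mod 4), so we find a root by search.
Trying successive values, 15² = 225 ≡ 3 (mod 37). The other root is 37 − 15 = 22.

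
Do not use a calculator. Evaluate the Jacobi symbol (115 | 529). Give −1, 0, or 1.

0

Reciprocity: 115 ≡ 3 and 529 ≡ 1 (mod 4), so (115/529) = +(529/115).
Reduce top mod 115: now compute (69/115).
Reciprocity: 69 ≡ 1 and 115 ≡ 3 (mod 4), so (69/115) = +(115/69).
Reduce top mod 69: now compute (46/69).
Pull out 2: since 69 ≡ 5 (mod 8), (2/69) = -1.
Reciprocity: 23 ≡ 3 and 69 ≡ 1 (mod 4), so (23/69) = +(69/23).
Reduce top mod 23: now compute (0/23).
Top reduces to 0: gcd > 1, so the symbol is 0.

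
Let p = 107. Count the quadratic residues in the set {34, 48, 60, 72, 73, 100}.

3

(34/107) = +1 → QR.
(48/107) = +1 → QR.
(60/107) = -1 → non-residue.
(72/107) = -1 → non-residue.
(73/107) = -1 → non-residue.
(100/107) = +1 → QR.
Total quadratic residues among the 6: 3.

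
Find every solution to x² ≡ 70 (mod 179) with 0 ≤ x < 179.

41, 138

Since 179 ≡ 3 (mod 4), a square root of 70 is 70^((179+1)/4) = 70^45 mod 179.
Repeated squaring: 70^2≡67, 70^4≡14, 70^8≡17, 70^16≡110, 70^32≡107 (mod 179).
70^45 = 70^(32+8+4+1) ≡ 138 (mod 179).
Check: 138² = 19044 ≡ 70 (mod 179). The two roots are 41 and 138.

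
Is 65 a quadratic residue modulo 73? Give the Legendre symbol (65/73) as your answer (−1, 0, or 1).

Reciprocity: 65 ≡ 1 and 73 ≡ 1 (mod 4), so (65/73) = +(73/65).
Reduce top mod 65: now compute (8/65).
Pull out 2^3: since 65 ≡ 1 (mod 8), (2/65) = +1, so (2/65)^3 = +1.
Reached (1/65) = 1. Collecting the sign flips along the way, the symbol is +1.

1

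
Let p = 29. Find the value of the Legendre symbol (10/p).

-1

Pull out 2: since 29 ≡ 5 (mod 8), (2/29) = -1.
Reciprocity: 5 ≡ 1 and 29 ≡ 1 (mod 4), so (5/29) = +(29/5).
Reduce top mod 5: now compute (4/5).
Pull out 2^2: since 5 ≡ 5 (mod 8), (2/5) = -1, so (2/5)^2 = +1.
Reached (1/5) = 1. Collecting the sign flips along the way, the symbol is -1.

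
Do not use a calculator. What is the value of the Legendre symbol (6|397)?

Pull out 2: since 397 ≡ 5 (mod 8), (2/397) = -1.
Reciprocity: 3 ≡ 3 and 397 ≡ 1 (mod 4), so (3/397) = +(397/3).
Reduce top mod 3: now compute (1/3).
Reached (1/3) = 1. Collecting the sign flips along the way, the symbol is -1.

-1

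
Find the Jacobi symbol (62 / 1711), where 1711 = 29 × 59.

Pull out 2: since 1711 ≡ 7 (mod 8), (2/1711) = +1.
Reciprocity: 31 ≡ 3 and 1711 ≡ 3 (mod 4), so (31/1711) = −(1711/31).
Reduce top mod 31: now compute (6/31).
Pull out 2: since 31 ≡ 7 (mod 8), (2/31) = +1.
Reciprocity: 3 ≡ 3 and 31 ≡ 3 (mod 4), so (3/31) = −(31/3).
Reduce top mod 3: now compute (1/3).
Reached (1/3) = 1. Collecting the sign flips along the way, the symbol is +1.

1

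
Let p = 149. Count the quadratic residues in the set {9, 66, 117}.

(9/149) = +1 → QR.
(66/149) = -1 → non-residue.
(117/149) = -1 → non-residue.
Total quadratic residues among the 3: 1.

1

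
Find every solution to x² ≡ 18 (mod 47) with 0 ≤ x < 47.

Since 47 ≡ 3 (mod 4), a square root of 18 is 18^((47+1)/4) = 18^12 mod 47.
Repeated squaring: 18^2≡42, 18^4≡25, 18^8≡14 (mod 47).
18^12 = 18^(8+4) ≡ 21 (mod 47).
Check: 21² = 441 ≡ 18 (mod 47). The two roots are 21 and 26.

21, 26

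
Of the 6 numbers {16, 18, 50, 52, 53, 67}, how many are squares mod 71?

3

(16/71) = +1 → QR.
(18/71) = +1 → QR.
(50/71) = +1 → QR.
(52/71) = -1 → non-residue.
(53/71) = -1 → non-residue.
(67/71) = -1 → non-residue.
Total quadratic residues among the 6: 3.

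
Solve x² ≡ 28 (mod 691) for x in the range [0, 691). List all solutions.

277, 414

Since 691 ≡ 3 (mod 4), a square root of 28 is 28^((691+1)/4) = 28^173 mod 691.
Repeated squaring: 28^2≡93, 28^4≡357, 28^8≡305, 28^16≡431, 28^32≡573, 28^64≡104, 28^128≡451 (mod 691).
28^173 = 28^(128+32+8+4+1) ≡ 414 (mod 691).
Check: 414² = 171396 ≡ 28 (mod 691). The two roots are 277 and 414.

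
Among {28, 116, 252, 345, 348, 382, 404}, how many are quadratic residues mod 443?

(28/443) = -1 → non-residue.
(116/443) = -1 → non-residue.
(252/443) = -1 → non-residue.
(345/443) = +1 → QR.
(348/443) = -1 → non-residue.
(382/443) = -1 → non-residue.
(404/443) = -1 → non-residue.
Total quadratic residues among the 7: 1.

1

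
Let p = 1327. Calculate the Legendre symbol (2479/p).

First reduce: 2479 ≡ 1152 (mod 1327).
Pull out 2^7: since 1327 ≡ 7 (mod 8), (2/1327) = +1, so (2/1327)^7 = +1.
Reciprocity: 9 ≡ 1 and 1327 ≡ 3 (mod 4), so (9/1327) = +(1327/9).
Reduce top mod 9: now compute (4/9).
Pull out 2^2: since 9 ≡ 1 (mod 8), (2/9) = +1, so (2/9)^2 = +1.
Reached (1/9) = 1. Collecting the sign flips along the way, the symbol is +1.

1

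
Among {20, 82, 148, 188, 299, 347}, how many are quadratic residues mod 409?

2

(20/409) = +1 → QR.
(82/409) = +1 → QR.
(148/409) = -1 → non-residue.
(188/409) = -1 → non-residue.
(299/409) = -1 → non-residue.
(347/409) = -1 → non-residue.
Total quadratic residues among the 6: 2.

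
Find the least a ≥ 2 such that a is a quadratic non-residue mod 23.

(2/23) = +1, so 2 is a residue.
(3/23) = +1, so 3 is a residue.
(4/23) = +1, so 4 is a residue.
(5/23) = −1, so 5 is the smallest positive non-residue mod 23.

5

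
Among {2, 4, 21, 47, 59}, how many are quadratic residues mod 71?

(2/71) = +1 → QR.
(4/71) = +1 → QR.
(21/71) = -1 → non-residue.
(47/71) = -1 → non-residue.
(59/71) = -1 → non-residue.
Total quadratic residues among the 5: 2.

2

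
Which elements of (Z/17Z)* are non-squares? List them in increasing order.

3, 5, 6, 7, 10, 11, 12, 14

Square k = 1,…,8 (k and 17−k give the same square):
1²=1, 2²=4, 3²=9, 4²=16, 5²≡8, 6²≡2, 7²≡15, 8²≡13 (mod 17).
The residues are {1, 2, 4, 8, 9, 13, 15, 16}; the non-residues are the remaining 8 nonzero classes.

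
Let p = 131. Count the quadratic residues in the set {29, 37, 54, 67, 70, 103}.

0

(29/131) = -1 → non-residue.
(37/131) = -1 → non-residue.
(54/131) = -1 → non-residue.
(67/131) = -1 → non-residue.
(70/131) = -1 → non-residue.
(103/131) = -1 → non-residue.
Total quadratic residues among the 6: 0.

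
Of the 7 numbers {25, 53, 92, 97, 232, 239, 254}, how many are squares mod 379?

5

(25/379) = +1 → QR.
(53/379) = -1 → non-residue.
(92/379) = +1 → QR.
(97/379) = +1 → QR.
(232/379) = +1 → QR.
(239/379) = +1 → QR.
(254/379) = -1 → non-residue.
Total quadratic residues among the 7: 5.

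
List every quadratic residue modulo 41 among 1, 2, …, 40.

1, 2, 4, 5, 8, 9, 10, 16, 18, 20, 21, 23, 25, 31, 32, 33, 36, 37, 39, 40

Square k = 1,…,20 (k and 41−k give the same square):
1²=1, 2²=4, 3²=9, 4²=16, 5²=25, 6²=36, 7²≡8, 8²≡23, 9²≡40, 10²≡18, 11²≡39, 12²≡21, 13²≡5, 14²≡32, 15²≡20, 16²≡10, 17²≡2, 18²≡37, 19²≡33, 20²≡31 (mod 41).
So the quadratic residues mod 41 are {1, 2, 4, 5, 8, 9, 10, 16, 18, 20, 21, 23, 25, 31, 32, 33, 36, 37, 39, 40}.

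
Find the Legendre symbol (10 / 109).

Euler's criterion: (10/109) ≡ 10^54 (mod 109).
10^2 ≡ 100 (mod 109)
10^4 ≡ 81 (mod 109)
10^8 ≡ 21 (mod 109)
10^16 ≡ 5 (mod 109)
10^32 ≡ 25 (mod 109)
10^54 = 10^(32+16+4+2) ≡ 108 (mod 109).
Result is 108 ≡ −1, so (10/109) = −1.

-1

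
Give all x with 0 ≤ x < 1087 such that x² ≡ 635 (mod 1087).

Since 1087 ≡ 3 (mod 4), a square root of 635 is 635^((1087+1)/4) = 635^272 mod 1087.
Repeated squaring: 635^2≡1035, 635^4≡530, 635^8≡454, 635^16≡673, 635^32≡737, 635^64≡756, 635^128≡861, 635^256≡1074 (mod 1087).
635^272 = 635^(256+16) ≡ 1034 (mod 1087).
Check: 1034² = 1069156 ≡ 635 (mod 1087). The two roots are 53 and 1034.

53, 1034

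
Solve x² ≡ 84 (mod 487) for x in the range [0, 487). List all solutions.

Since 487 ≡ 3 (mod 4), a square root of 84 is 84^((487+1)/4) = 84^122 mod 487.
Repeated squaring: 84^2≡238, 84^4≡152, 84^8≡215, 84^16≡447, 84^32≡139, 84^64≡328 (mod 487).
84^122 = 84^(64+32+16+8+2) ≡ 342 (mod 487).
Check: 342² = 116964 ≡ 84 (mod 487). The two roots are 145 and 342.

145, 342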